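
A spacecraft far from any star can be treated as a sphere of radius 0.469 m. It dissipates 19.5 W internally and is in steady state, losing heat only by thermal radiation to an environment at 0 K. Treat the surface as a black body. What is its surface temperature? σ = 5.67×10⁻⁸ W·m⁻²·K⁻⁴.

Steady state: internal power = radiated power, P = εσA T⁴.
Radiating area A = 4πr² = 2.764 m².
T⁴ = P/(εσA) = 19.5/(1.0·5.67×10⁻⁸·2.764) = 1.244×10⁸ K⁴.
T = (1.244×10⁸)^(1/4).

T ≈ 106 K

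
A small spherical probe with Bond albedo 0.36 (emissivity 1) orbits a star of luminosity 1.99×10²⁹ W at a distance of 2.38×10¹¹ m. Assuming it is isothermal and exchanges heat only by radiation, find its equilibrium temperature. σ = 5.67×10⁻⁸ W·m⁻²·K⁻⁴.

First find the stellar flux at distance d: S = L/(4πd²) = 1.99×10²⁹/(4π·(2.38×10¹¹)²) = 2.796×10⁵ W/m².
For an isothermal sphere, absorbed (1−a)S·πr² = emitted σ·4πr²·T⁴, so T⁴ = (1−a)S/(4σ).
T⁴ = 0.640·2.796×10⁵/(4·5.67×10⁻⁸) = 7.889×10¹¹ K⁴.

T ≈ 942 K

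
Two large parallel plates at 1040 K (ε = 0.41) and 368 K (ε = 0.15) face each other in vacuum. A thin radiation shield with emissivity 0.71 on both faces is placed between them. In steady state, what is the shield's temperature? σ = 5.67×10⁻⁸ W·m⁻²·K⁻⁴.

T_s ≈ 957 K

In steady state the net flux on the hot side equals that on the cold side.
σ(T₁⁴−T_s⁴)/D₁ = σ(T_s⁴−T₂⁴)/D₂, with D₁ = 1/ε₁+1/ε_s−1 = 2.847, D₂ = 1/ε_s+1/ε₂−1 = 7.075.
Solve for T_s⁴: T_s⁴ = (D₂·T₁⁴ + D₁·T₂⁴)/(D₁+D₂) = 8.394×10¹¹ K⁴.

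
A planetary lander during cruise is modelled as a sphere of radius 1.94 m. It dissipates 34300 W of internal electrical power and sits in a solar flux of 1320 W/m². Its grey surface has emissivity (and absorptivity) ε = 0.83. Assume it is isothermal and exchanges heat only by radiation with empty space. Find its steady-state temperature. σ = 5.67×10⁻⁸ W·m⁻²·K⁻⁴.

T ≈ 382 K

At steady state, absorbed solar power + internal power = radiated power.
Absorbed: α·S·A_cross = 0.83·1320·11.82 = 12950 W (cross-section πr²).
Total input = 12950 + 34300 = 47250 W.
Radiated: εσ·A_surf·T⁴ with A_surf = 4πr² = 47.29 m².
T⁴ = 47250/(0.83·5.67×10⁻⁸·47.29) = 2.123×10¹⁰ K⁴.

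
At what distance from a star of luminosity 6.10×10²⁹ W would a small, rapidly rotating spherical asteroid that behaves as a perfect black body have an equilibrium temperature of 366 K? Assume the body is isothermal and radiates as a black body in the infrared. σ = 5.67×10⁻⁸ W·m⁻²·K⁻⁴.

For an isothermal black-emitting sphere, (1−a)S·πr² = σ·4πr²·T⁴ ⇒ S = 4σT⁴/(1−a).
S = 4·5.67×10⁻⁸·(366)⁴/1.00 = 4070 W/m².
Flux falls as S = L/(4πd²), so d = √(L/(4πS)) = √(6.10×10²⁹/(4π·4070)).

d ≈ 3.45×10¹² m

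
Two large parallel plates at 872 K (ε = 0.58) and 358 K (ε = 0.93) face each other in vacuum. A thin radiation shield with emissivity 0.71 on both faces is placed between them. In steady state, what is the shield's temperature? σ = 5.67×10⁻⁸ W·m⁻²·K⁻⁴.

In steady state the net flux on the hot side equals that on the cold side.
σ(T₁⁴−T_s⁴)/D₁ = σ(T_s⁴−T₂⁴)/D₂, with D₁ = 1/ε₁+1/ε_s−1 = 2.133, D₂ = 1/ε_s+1/ε₂−1 = 1.484.
Solve for T_s⁴: T_s⁴ = (D₂·T₁⁴ + D₁·T₂⁴)/(D₁+D₂) = 2.469×10¹¹ K⁴.

T_s ≈ 705 K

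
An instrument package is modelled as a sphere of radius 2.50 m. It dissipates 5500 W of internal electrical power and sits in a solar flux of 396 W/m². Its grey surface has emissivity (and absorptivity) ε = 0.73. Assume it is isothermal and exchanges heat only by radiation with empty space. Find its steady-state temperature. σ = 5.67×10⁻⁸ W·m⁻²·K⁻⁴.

T ≈ 242 K

At steady state, absorbed solar power + internal power = radiated power.
Absorbed: α·S·A_cross = 0.73·396·19.63 = 5676 W (cross-section πr²).
Total input = 5676 + 5500 = 11180 W.
Radiated: εσ·A_surf·T⁴ with A_surf = 4πr² = 78.54 m².
T⁴ = 11180/(0.73·5.67×10⁻⁸·78.54) = 3.438×10⁹ K⁴.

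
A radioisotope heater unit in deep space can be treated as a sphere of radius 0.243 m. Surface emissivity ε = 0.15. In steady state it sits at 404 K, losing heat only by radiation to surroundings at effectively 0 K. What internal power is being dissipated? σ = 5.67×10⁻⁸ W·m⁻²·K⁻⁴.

P ≈ 168 W

Steady state: P = εσA T⁴.
A = 4πr² = 0.7420 m²; T⁴ = (404)⁴ = 2.664×10¹⁰ K⁴.
P = 0.15 × 5.67×10⁻⁸ × 0.7420 × 2.664×10¹⁰.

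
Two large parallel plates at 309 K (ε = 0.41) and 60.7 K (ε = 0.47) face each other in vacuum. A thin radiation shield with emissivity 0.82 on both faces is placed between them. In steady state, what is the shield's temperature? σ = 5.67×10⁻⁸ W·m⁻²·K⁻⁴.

In steady state the net flux on the hot side equals that on the cold side.
σ(T₁⁴−T_s⁴)/D₁ = σ(T_s⁴−T₂⁴)/D₂, with D₁ = 1/ε₁+1/ε_s−1 = 2.659, D₂ = 1/ε_s+1/ε₂−1 = 2.347.
Solve for T_s⁴: T_s⁴ = (D₂·T₁⁴ + D₁·T₂⁴)/(D₁+D₂) = 4.282×10⁹ K⁴.

T_s ≈ 256 K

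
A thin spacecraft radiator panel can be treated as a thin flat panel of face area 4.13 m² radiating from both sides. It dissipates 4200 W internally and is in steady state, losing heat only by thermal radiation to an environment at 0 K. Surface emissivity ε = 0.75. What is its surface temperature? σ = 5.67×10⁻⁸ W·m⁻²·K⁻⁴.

Steady state: internal power = radiated power, P = εσA T⁴.
Radiating area A = 2·4.13 = 8.260 m².
T⁴ = P/(εσA) = 4200/(0.75·5.67×10⁻⁸·8.260) = 1.196×10¹⁰ K⁴.
T = (1.196×10¹⁰)^(1/4).

T ≈ 331 K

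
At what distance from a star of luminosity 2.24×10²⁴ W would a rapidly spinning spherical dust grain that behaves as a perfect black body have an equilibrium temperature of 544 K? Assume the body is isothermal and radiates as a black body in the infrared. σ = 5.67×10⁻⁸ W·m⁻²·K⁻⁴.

For an isothermal black-emitting sphere, (1−a)S·πr² = σ·4πr²·T⁴ ⇒ S = 4σT⁴/(1−a).
S = 4·5.67×10⁻⁸·(544)⁴/1.00 = 19860 W/m².
Flux falls as S = L/(4πd²), so d = √(L/(4πS)) = √(2.24×10²⁴/(4π·19860)).

d ≈ 3.00×10⁹ m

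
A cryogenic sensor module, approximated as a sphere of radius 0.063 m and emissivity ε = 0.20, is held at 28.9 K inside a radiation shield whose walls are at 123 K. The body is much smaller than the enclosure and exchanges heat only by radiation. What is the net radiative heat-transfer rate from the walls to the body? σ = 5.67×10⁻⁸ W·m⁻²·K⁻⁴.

P_net ≈ 0.129 W

For a small grey body in a large enclosure: P_net = εσA(T_body⁴ − T_wall⁴).
A = 4πr² = 0.04988 m²; T_body⁴ − T_wall⁴ = 6.976×10⁵ − 2.289×10⁸ = -2.282×10⁸ K⁴.
|P_net| = 0.20·5.67×10⁻⁸·0.04988·2.282×10⁸.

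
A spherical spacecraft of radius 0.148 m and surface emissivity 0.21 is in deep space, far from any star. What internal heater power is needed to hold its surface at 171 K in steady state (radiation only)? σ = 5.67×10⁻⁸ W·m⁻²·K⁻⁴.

P ≈ 2.80 W

P = εσ·4πr²·T⁴.
4πr² = 0.2753 m²; T⁴ = 8.550×10⁸ K⁴.
P = 0.21·5.67×10⁻⁸·0.2753·8.550×10⁸.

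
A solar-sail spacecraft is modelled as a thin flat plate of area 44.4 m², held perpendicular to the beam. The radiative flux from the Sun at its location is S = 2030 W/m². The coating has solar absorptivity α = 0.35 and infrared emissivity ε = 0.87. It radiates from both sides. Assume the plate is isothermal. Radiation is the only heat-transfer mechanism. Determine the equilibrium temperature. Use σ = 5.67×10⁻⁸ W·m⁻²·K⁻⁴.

At equilibrium, absorbed power = emitted power.
Absorbing cross-section = A = 44.40 m²; emitting surface = 2A = 88.80 m² (ratio 2).
αS·A_cross = εσ·A_surf·T⁴  ⇒  T⁴ = αS/(ε·2σ).
T⁴ = 0.350·2030/(0.87·2·5.67×10⁻⁸) = 7.202×10⁹ K⁴.
T = (7.202×10⁹)^(1/4).

T ≈ 291 K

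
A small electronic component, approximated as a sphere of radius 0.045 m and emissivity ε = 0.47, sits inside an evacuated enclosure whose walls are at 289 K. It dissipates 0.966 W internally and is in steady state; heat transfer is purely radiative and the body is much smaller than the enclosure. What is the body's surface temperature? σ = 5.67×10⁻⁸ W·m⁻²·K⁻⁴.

For a small grey body in a large enclosure, net radiated power = εσA(T⁴ − T_w⁴).
Steady state: P = εσA(T⁴ − T_w⁴) with A = 4πr² = 0.02545 m².
T⁴ = P/(εσA) + T_w⁴ = 0.966/(0.47·5.67×10⁻⁸·0.02545) + (289)⁴
    = 1.424×10⁹ + 6.976×10⁹ = 8.400×10⁹ K⁴.

T ≈ 303 K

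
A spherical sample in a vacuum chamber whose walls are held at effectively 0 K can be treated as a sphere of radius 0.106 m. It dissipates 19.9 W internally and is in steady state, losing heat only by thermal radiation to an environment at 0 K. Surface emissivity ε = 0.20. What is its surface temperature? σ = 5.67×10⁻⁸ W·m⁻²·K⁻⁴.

Steady state: internal power = radiated power, P = εσA T⁴.
Radiating area A = 4πr² = 0.1412 m².
T⁴ = P/(εσA) = 19.9/(0.20·5.67×10⁻⁸·0.1412) = 1.243×10¹⁰ K⁴.
T = (1.243×10¹⁰)^(1/4).

T ≈ 334 K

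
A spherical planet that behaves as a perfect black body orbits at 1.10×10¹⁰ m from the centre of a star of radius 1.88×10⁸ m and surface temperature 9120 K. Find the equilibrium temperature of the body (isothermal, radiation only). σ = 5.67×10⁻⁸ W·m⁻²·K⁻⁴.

T ≈ 843 K

The star's surface emits σT_*⁴; at distance d the flux is S = σT_*⁴(R_*/d)².
S = 5.67×10⁻⁸·(9120)⁴·(1.88×10⁸/1.10×10¹⁰)² = 1.146×10⁵ W/m².
For an isothermal sphere T⁴ = (1−a)S/(4σ) = 5.052×10¹¹ K⁴.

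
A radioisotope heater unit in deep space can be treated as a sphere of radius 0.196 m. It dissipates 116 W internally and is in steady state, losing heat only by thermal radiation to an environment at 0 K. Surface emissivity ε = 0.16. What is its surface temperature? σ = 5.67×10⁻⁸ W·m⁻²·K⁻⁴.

T ≈ 403 K

Steady state: internal power = radiated power, P = εσA T⁴.
Radiating area A = 4πr² = 0.4827 m².
T⁴ = P/(εσA) = 116/(0.16·5.67×10⁻⁸·0.4827) = 2.649×10¹⁰ K⁴.
T = (2.649×10¹⁰)^(1/4).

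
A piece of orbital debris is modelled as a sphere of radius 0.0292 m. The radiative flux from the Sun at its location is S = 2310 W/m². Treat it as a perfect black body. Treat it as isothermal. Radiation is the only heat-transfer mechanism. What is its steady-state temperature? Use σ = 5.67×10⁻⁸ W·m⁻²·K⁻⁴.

T ≈ 318 K

At equilibrium, absorbed power = emitted power.
Absorbing cross-section = πr² = 0.002679 m²; emitting surface = 4πr² = 0.01071 m² (ratio 4).
S·A_cross = εσ·A_surf·T⁴  ⇒  T⁴ = S/(4σ).
T⁴ = 1.00·2310/(4·5.67×10⁻⁸) = 1.019×10¹⁰ K⁴.
T = (1.019×10¹⁰)^(1/4).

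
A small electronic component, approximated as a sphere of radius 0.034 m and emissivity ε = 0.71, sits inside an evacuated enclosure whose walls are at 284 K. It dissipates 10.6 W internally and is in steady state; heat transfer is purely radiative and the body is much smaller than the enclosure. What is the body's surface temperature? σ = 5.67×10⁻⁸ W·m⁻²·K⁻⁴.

T ≈ 396 K

For a small grey body in a large enclosure, net radiated power = εσA(T⁴ − T_w⁴).
Steady state: P = εσA(T⁴ − T_w⁴) with A = 4πr² = 0.01453 m².
T⁴ = P/(εσA) + T_w⁴ = 10.6/(0.71·5.67×10⁻⁸·0.01453) + (284)⁴
    = 1.813×10¹⁰ + 6.505×10⁹ = 2.463×10¹⁰ K⁴.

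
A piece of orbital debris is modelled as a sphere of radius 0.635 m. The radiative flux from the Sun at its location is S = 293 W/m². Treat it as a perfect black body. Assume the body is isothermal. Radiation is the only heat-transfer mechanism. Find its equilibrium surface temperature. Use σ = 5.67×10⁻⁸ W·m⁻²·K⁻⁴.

T ≈ 190 K

At equilibrium, absorbed power = emitted power.
Absorbing cross-section = πr² = 1.267 m²; emitting surface = 4πr² = 5.067 m² (ratio 4).
S·A_cross = εσ·A_surf·T⁴  ⇒  T⁴ = S/(4σ).
T⁴ = 1.00·293/(4·5.67×10⁻⁸) = 1.292×10⁹ K⁴.
T = (1.292×10⁹)^(1/4).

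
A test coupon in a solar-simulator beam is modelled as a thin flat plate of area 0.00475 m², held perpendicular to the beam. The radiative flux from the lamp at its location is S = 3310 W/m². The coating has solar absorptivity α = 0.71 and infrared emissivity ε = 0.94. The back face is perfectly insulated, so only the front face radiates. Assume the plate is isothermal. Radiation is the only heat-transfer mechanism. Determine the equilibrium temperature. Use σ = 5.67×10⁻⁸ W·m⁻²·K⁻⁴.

At equilibrium, absorbed power = emitted power.
Absorbing cross-section = A = 0.004750 m²; emitting surface = A = 0.004750 m² (ratio 1).
αS·A_cross = εσ·A_surf·T⁴  ⇒  T⁴ = αS/(ε·1σ).
T⁴ = 0.710·3310/(0.94·1·5.67×10⁻⁸) = 4.409×10¹⁰ K⁴.
T = (4.409×10¹⁰)^(1/4).

T ≈ 458 K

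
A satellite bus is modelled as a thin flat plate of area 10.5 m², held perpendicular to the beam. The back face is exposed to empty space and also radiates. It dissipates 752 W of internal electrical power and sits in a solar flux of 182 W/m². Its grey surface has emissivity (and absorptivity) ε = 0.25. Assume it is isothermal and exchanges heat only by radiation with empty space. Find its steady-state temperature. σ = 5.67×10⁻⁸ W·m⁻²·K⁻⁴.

T ≈ 254 K

At steady state, absorbed solar power + internal power = radiated power.
Absorbed: α·S·A_cross = 0.25·182·10.50 = 477.8 W (cross-section A).
Total input = 477.8 + 752 = 1230 W.
Radiated: εσ·A_surf·T⁴ with A_surf = 2A = 21.00 m².
T⁴ = 1230/(0.25·5.67×10⁻⁸·21.00) = 4.131×10⁹ K⁴.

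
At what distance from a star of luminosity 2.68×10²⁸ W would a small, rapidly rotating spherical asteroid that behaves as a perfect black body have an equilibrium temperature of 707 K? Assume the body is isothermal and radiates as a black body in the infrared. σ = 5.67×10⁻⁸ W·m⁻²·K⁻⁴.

For an isothermal black-emitting sphere, (1−a)S·πr² = σ·4πr²·T⁴ ⇒ S = 4σT⁴/(1−a).
S = 4·5.67×10⁻⁸·(707)⁴/1.00 = 56670 W/m².
Flux falls as S = L/(4πd²), so d = √(L/(4πS)) = √(2.68×10²⁸/(4π·56670)).

d ≈ 1.94×10¹¹ m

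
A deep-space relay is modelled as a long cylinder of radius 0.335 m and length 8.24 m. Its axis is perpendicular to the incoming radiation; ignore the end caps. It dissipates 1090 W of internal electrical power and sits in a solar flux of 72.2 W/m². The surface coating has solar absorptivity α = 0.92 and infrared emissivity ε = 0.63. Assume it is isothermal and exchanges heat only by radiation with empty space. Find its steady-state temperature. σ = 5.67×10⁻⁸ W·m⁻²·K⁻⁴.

T ≈ 220 K

At steady state, absorbed solar power + internal power = radiated power.
Absorbed: α·S·A_cross = 0.92·72.2·5.521 = 366.7 W (cross-section 2rL).
Total input = 366.7 + 1090 = 1457 W.
Radiated: εσ·A_surf·T⁴ with A_surf = 2πrL = 17.34 m².
T⁴ = 1457/(0.63·5.67×10⁻⁸·17.34) = 2.351×10⁹ K⁴.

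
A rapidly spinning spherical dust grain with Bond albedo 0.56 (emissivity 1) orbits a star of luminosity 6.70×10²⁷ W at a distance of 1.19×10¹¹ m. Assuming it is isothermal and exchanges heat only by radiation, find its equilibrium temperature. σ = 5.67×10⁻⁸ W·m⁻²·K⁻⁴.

T ≈ 520 K

First find the stellar flux at distance d: S = L/(4πd²) = 6.70×10²⁷/(4π·(1.19×10¹¹)²) = 37650 W/m².
For an isothermal sphere, absorbed (1−a)S·πr² = emitted σ·4πr²·T⁴, so T⁴ = (1−a)S/(4σ).
T⁴ = 0.440·37650/(4·5.67×10⁻⁸) = 7.304×10¹⁰ K⁴.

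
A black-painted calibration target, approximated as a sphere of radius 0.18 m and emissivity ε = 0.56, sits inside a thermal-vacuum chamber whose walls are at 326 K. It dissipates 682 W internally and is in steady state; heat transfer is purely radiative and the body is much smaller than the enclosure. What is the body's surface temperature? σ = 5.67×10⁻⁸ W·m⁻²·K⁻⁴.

T ≈ 503 K

For a small grey body in a large enclosure, net radiated power = εσA(T⁴ − T_w⁴).
Steady state: P = εσA(T⁴ − T_w⁴) with A = 4πr² = 0.4072 m².
T⁴ = P/(εσA) + T_w⁴ = 682/(0.56·5.67×10⁻⁸·0.4072) + (326)⁴
    = 5.275×10¹⁰ + 1.129×10¹⁰ = 6.405×10¹⁰ K⁴.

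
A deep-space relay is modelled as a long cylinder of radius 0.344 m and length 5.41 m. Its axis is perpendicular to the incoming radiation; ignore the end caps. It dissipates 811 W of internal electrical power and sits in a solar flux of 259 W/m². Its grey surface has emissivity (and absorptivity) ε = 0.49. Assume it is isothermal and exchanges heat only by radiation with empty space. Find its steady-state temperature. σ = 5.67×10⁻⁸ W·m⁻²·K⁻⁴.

T ≈ 251 K

At steady state, absorbed solar power + internal power = radiated power.
Absorbed: α·S·A_cross = 0.49·259·3.722 = 472.4 W (cross-section 2rL).
Total input = 472.4 + 811 = 1283 W.
Radiated: εσ·A_surf·T⁴ with A_surf = 2πrL = 11.69 m².
T⁴ = 1283/(0.49·5.67×10⁻⁸·11.69) = 3.950×10⁹ K⁴.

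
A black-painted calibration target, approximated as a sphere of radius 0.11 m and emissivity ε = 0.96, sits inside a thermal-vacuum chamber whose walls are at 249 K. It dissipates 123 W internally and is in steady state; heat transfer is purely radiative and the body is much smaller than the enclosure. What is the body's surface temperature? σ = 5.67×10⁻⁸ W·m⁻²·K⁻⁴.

For a small grey body in a large enclosure, net radiated power = εσA(T⁴ − T_w⁴).
Steady state: P = εσA(T⁴ − T_w⁴) with A = 4πr² = 0.1521 m².
T⁴ = P/(εσA) + T_w⁴ = 123/(0.96·5.67×10⁻⁸·0.1521) + (249)⁴
    = 1.486×10¹⁰ + 3.844×10⁹ = 1.871×10¹⁰ K⁴.

T ≈ 370 K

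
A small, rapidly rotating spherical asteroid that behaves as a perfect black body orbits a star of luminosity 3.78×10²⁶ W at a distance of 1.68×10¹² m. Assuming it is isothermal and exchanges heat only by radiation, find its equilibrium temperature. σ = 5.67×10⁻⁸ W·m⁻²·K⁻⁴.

T ≈ 82.8 K

First find the stellar flux at distance d: S = L/(4πd²) = 3.78×10²⁶/(4π·(1.68×10¹²)²) = 10.66 W/m².
For an isothermal sphere, absorbed (1−a)S·πr² = emitted σ·4πr²·T⁴, so T⁴ = (1−a)S/(4σ).
T⁴ = 1.00·10.66/(4·5.67×10⁻⁸) = 4.699×10⁷ K⁴.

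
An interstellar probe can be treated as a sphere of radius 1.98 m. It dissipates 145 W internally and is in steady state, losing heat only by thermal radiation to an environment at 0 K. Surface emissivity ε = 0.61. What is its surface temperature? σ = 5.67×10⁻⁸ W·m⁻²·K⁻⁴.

T ≈ 96.0 K

Steady state: internal power = radiated power, P = εσA T⁴.
Radiating area A = 4πr² = 49.27 m².
T⁴ = P/(εσA) = 145/(0.61·5.67×10⁻⁸·49.27) = 8.510×10⁷ K⁴.
T = (8.510×10⁷)^(1/4).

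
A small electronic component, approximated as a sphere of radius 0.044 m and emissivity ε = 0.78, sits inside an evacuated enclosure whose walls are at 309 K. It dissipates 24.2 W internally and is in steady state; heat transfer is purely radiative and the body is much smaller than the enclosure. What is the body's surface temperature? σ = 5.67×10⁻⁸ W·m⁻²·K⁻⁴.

T ≈ 422 K

For a small grey body in a large enclosure, net radiated power = εσA(T⁴ − T_w⁴).
Steady state: P = εσA(T⁴ − T_w⁴) with A = 4πr² = 0.02433 m².
T⁴ = P/(εσA) + T_w⁴ = 24.2/(0.78·5.67×10⁻⁸·0.02433) + (309)⁴
    = 2.249×10¹⁰ + 9.117×10⁹ = 3.161×10¹⁰ K⁴.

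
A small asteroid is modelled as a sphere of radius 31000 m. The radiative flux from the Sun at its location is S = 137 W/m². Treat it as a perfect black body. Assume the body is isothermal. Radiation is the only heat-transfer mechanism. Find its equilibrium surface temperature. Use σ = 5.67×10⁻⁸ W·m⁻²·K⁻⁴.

T ≈ 157 K

At equilibrium, absorbed power = emitted power.
Absorbing cross-section = πr² = 3.019×10⁹ m²; emitting surface = 4πr² = 1.208×10¹⁰ m² (ratio 4).
S·A_cross = εσ·A_surf·T⁴  ⇒  T⁴ = S/(4σ).
T⁴ = 1.00·137/(4·5.67×10⁻⁸) = 6.041×10⁸ K⁴.
T = (6.041×10⁸)^(1/4).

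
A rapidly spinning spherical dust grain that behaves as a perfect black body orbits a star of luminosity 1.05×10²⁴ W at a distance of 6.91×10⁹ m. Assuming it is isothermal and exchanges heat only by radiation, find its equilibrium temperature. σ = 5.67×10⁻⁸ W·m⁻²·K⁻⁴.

First find the stellar flux at distance d: S = L/(4πd²) = 1.05×10²⁴/(4π·(6.91×10⁹)²) = 1750 W/m².
For an isothermal sphere, absorbed (1−a)S·πr² = emitted σ·4πr²·T⁴, so T⁴ = (1−a)S/(4σ).
T⁴ = 1.00·1750/(4·5.67×10⁻⁸) = 7.716×10⁹ K⁴.

T ≈ 296 K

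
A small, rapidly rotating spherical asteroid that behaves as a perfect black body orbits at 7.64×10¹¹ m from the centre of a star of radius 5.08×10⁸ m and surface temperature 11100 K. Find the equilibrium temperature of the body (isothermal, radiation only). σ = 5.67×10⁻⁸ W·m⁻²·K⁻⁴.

T ≈ 202 K

The star's surface emits σT_*⁴; at distance d the flux is S = σT_*⁴(R_*/d)².
S = 5.67×10⁻⁸·(11100)⁴·(5.08×10⁸/7.64×10¹¹)² = 380.6 W/m².
For an isothermal sphere T⁴ = (1−a)S/(4σ) = 1.678×10⁹ K⁴.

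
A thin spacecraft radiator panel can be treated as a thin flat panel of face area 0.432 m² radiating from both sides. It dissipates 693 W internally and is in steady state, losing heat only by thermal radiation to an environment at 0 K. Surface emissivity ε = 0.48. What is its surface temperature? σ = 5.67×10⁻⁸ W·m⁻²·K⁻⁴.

T ≈ 414 K

Steady state: internal power = radiated power, P = εσA T⁴.
Radiating area A = 2·0.432 = 0.8640 m².
T⁴ = P/(εσA) = 693/(0.48·5.67×10⁻⁸·0.8640) = 2.947×10¹⁰ K⁴.
T = (2.947×10¹⁰)^(1/4).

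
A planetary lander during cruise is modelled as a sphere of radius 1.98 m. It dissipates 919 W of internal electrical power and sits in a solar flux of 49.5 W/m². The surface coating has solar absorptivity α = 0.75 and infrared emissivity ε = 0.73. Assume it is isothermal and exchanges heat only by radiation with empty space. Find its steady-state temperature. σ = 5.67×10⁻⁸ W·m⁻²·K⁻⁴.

T ≈ 161 K

At steady state, absorbed solar power + internal power = radiated power.
Absorbed: α·S·A_cross = 0.75·49.5·12.32 = 457.2 W (cross-section πr²).
Total input = 457.2 + 919 = 1376 W.
Radiated: εσ·A_surf·T⁴ with A_surf = 4πr² = 49.27 m².
T⁴ = 1376/(0.73·5.67×10⁻⁸·49.27) = 6.749×10⁸ K⁴.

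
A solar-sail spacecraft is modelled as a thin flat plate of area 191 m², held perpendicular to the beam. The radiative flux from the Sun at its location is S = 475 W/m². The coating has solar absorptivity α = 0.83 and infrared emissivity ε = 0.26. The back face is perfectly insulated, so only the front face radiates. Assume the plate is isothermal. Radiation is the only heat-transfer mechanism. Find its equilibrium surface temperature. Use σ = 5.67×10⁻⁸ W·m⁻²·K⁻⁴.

At equilibrium, absorbed power = emitted power.
Absorbing cross-section = A = 191.0 m²; emitting surface = A = 191.0 m² (ratio 1).
αS·A_cross = εσ·A_surf·T⁴  ⇒  T⁴ = αS/(ε·1σ).
T⁴ = 0.830·475/(0.26·1·5.67×10⁻⁸) = 2.674×10¹⁰ K⁴.
T = (2.674×10¹⁰)^(1/4).

T ≈ 404 K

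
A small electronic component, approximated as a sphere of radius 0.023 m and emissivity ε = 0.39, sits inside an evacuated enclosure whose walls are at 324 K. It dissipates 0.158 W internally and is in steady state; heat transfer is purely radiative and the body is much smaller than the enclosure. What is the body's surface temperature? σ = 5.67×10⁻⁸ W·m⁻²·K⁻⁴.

For a small grey body in a large enclosure, net radiated power = εσA(T⁴ − T_w⁴).
Steady state: P = εσA(T⁴ − T_w⁴) with A = 4πr² = 0.006648 m².
T⁴ = P/(εσA) + T_w⁴ = 0.158/(0.39·5.67×10⁻⁸·0.006648) + (324)⁴
    = 1.075×10⁹ + 1.102×10¹⁰ = 1.209×10¹⁰ K⁴.

T ≈ 332 K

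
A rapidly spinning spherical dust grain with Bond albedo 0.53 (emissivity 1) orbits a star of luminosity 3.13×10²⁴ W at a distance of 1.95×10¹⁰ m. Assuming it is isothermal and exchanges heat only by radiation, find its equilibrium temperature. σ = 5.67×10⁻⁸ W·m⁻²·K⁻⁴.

First find the stellar flux at distance d: S = L/(4πd²) = 3.13×10²⁴/(4π·(1.95×10¹⁰)²) = 655.0 W/m².
For an isothermal sphere, absorbed (1−a)S·πr² = emitted σ·4πr²·T⁴, so T⁴ = (1−a)S/(4σ).
T⁴ = 0.470·655.0/(4·5.67×10⁻⁸) = 1.357×10⁹ K⁴.

T ≈ 192 K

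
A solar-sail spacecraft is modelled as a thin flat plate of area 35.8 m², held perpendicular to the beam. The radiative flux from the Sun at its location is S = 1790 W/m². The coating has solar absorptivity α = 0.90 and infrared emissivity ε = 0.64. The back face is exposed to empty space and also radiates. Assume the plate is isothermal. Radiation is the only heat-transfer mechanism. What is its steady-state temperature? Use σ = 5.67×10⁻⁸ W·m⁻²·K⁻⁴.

T ≈ 386 K

At equilibrium, absorbed power = emitted power.
Absorbing cross-section = A = 35.80 m²; emitting surface = 2A = 71.60 m² (ratio 2).
αS·A_cross = εσ·A_surf·T⁴  ⇒  T⁴ = αS/(ε·2σ).
T⁴ = 0.900·1790/(0.64·2·5.67×10⁻⁸) = 2.220×10¹⁰ K⁴.
T = (2.220×10¹⁰)^(1/4).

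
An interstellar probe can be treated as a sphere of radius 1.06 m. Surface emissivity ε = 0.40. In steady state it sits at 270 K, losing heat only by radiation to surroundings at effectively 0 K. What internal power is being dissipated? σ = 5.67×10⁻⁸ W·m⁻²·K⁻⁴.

Steady state: P = εσA T⁴.
A = 4πr² = 14.12 m²; T⁴ = (270)⁴ = 5.314×10⁹ K⁴.
P = 0.40 × 5.67×10⁻⁸ × 14.12 × 5.314×10⁹.

P ≈ 1700 W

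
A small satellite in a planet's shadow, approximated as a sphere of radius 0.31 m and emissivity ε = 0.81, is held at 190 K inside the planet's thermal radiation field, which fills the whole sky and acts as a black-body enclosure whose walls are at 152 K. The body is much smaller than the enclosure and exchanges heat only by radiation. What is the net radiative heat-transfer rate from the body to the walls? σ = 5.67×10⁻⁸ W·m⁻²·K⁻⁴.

P_net ≈ 42.7 W

For a small grey body in a large enclosure: P_net = εσA(T_body⁴ − T_wall⁴).
A = 4πr² = 1.208 m²; T_body⁴ − T_wall⁴ = 1.303×10⁹ − 5.338×10⁸ = 7.694×10⁸ K⁴.
|P_net| = 0.81·5.67×10⁻⁸·1.208·7.694×10⁸.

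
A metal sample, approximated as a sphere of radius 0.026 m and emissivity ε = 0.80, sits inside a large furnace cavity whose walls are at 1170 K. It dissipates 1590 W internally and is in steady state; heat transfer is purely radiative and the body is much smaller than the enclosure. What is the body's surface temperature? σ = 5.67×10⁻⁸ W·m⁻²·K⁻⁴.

T ≈ 1570 K

For a small grey body in a large enclosure, net radiated power = εσA(T⁴ − T_w⁴).
Steady state: P = εσA(T⁴ − T_w⁴) with A = 4πr² = 0.008495 m².
T⁴ = P/(εσA) + T_w⁴ = 1590/(0.80·5.67×10⁻⁸·0.008495) + (1170)⁴
    = 4.126×10¹² + 1.874×10¹² = 6.000×10¹² K⁴.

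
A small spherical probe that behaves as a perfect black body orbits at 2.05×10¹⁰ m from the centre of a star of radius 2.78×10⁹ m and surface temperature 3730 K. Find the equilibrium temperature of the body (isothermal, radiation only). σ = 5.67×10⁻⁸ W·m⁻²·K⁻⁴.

The star's surface emits σT_*⁴; at distance d the flux is S = σT_*⁴(R_*/d)².
S = 5.67×10⁻⁸·(3730)⁴·(2.78×10⁹/2.05×10¹⁰)² = 2.018×10⁵ W/m².
For an isothermal sphere T⁴ = (1−a)S/(4σ) = 8.899×10¹¹ K⁴.

T ≈ 971 K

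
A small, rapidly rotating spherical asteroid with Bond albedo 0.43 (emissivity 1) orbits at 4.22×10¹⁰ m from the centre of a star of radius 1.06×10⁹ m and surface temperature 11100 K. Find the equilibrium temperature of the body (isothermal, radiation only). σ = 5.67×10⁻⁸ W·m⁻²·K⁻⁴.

The star's surface emits σT_*⁴; at distance d the flux is S = σT_*⁴(R_*/d)².
S = 5.67×10⁻⁸·(11100)⁴·(1.06×10⁹/4.22×10¹⁰)² = 5.431×10⁵ W/m².
For an isothermal sphere T⁴ = (1−a)S/(4σ) = 1.365×10¹² K⁴.

T ≈ 1080 K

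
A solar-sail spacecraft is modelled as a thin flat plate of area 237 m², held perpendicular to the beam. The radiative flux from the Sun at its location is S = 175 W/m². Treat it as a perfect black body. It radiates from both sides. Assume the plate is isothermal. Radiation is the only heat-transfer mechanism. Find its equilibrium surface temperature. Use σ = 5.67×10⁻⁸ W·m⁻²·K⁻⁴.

At equilibrium, absorbed power = emitted power.
Absorbing cross-section = A = 237.0 m²; emitting surface = 2A = 474.0 m² (ratio 2).
S·A_cross = εσ·A_surf·T⁴  ⇒  T⁴ = S/(2σ).
T⁴ = 1.00·175/(2·5.67×10⁻⁸) = 1.543×10⁹ K⁴.
T = (1.543×10⁹)^(1/4).

T ≈ 198 K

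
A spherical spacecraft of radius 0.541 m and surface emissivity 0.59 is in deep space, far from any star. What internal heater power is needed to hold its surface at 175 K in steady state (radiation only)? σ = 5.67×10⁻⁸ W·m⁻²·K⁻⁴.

P ≈ 115 W

P = εσ·4πr²·T⁴.
4πr² = 3.678 m²; T⁴ = 9.379×10⁸ K⁴.
P = 0.59·5.67×10⁻⁸·3.678·9.379×10⁸.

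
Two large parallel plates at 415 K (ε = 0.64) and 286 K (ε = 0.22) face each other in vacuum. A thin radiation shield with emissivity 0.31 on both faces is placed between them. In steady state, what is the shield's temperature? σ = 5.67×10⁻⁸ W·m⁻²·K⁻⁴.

T_s ≈ 383 K

In steady state the net flux on the hot side equals that on the cold side.
σ(T₁⁴−T_s⁴)/D₁ = σ(T_s⁴−T₂⁴)/D₂, with D₁ = 1/ε₁+1/ε_s−1 = 3.788, D₂ = 1/ε_s+1/ε₂−1 = 6.771.
Solve for T_s⁴: T_s⁴ = (D₂·T₁⁴ + D₁·T₂⁴)/(D₁+D₂) = 2.142×10¹⁰ K⁴.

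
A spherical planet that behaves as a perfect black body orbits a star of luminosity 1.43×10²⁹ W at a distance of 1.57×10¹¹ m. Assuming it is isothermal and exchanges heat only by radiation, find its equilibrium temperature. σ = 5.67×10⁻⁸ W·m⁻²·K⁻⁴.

First find the stellar flux at distance d: S = L/(4πd²) = 1.43×10²⁹/(4π·(1.57×10¹¹)²) = 4.617×10⁵ W/m².
For an isothermal sphere, absorbed (1−a)S·πr² = emitted σ·4πr²·T⁴, so T⁴ = (1−a)S/(4σ).
T⁴ = 1.00·4.617×10⁵/(4·5.67×10⁻⁸) = 2.036×10¹² K⁴.

T ≈ 1190 K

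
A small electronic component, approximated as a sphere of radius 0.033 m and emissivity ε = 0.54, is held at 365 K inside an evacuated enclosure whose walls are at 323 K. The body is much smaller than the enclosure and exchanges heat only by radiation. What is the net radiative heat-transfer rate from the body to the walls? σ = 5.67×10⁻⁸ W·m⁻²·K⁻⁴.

P_net ≈ 2.88 W

For a small grey body in a large enclosure: P_net = εσA(T_body⁴ − T_wall⁴).
A = 4πr² = 0.01368 m²; T_body⁴ − T_wall⁴ = 1.775×10¹⁰ − 1.088×10¹⁰ = 6.864×10⁹ K⁴.
|P_net| = 0.54·5.67×10⁻⁸·0.01368·6.864×10⁹.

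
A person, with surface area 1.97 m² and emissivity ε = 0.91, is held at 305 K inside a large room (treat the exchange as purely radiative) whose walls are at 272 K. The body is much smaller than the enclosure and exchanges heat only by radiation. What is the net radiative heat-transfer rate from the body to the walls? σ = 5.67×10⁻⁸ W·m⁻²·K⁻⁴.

For a small grey body in a large enclosure: P_net = εσA(T_body⁴ − T_wall⁴).
A = 1.97 m²; T_body⁴ − T_wall⁴ = 8.654×10⁹ − 5.474×10⁹ = 3.180×10⁹ K⁴.
|P_net| = 0.91·5.67×10⁻⁸·1.970·3.180×10⁹.

P_net ≈ 323 W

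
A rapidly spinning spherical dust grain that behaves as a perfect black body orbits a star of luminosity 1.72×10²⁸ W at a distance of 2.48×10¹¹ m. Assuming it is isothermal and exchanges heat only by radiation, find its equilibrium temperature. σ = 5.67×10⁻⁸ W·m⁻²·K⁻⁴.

First find the stellar flux at distance d: S = L/(4πd²) = 1.72×10²⁸/(4π·(2.48×10¹¹)²) = 22250 W/m².
For an isothermal sphere, absorbed (1−a)S·πr² = emitted σ·4πr²·T⁴, so T⁴ = (1−a)S/(4σ).
T⁴ = 1.00·22250/(4·5.67×10⁻⁸) = 9.812×10¹⁰ K⁴.

T ≈ 560 K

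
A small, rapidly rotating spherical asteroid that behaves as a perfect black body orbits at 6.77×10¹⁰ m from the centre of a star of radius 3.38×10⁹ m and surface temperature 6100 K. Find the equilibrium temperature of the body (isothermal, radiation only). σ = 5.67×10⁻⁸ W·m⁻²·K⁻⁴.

The star's surface emits σT_*⁴; at distance d the flux is S = σT_*⁴(R_*/d)².
S = 5.67×10⁻⁸·(6100)⁴·(3.38×10⁹/6.77×10¹⁰)² = 1.957×10⁵ W/m².
For an isothermal sphere T⁴ = (1−a)S/(4σ) = 8.628×10¹¹ K⁴.

T ≈ 964 K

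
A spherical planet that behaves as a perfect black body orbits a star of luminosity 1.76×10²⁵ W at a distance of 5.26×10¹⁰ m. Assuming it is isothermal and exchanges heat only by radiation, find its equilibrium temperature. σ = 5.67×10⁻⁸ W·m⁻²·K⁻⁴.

First find the stellar flux at distance d: S = L/(4πd²) = 1.76×10²⁵/(4π·(5.26×10¹⁰)²) = 506.2 W/m².
For an isothermal sphere, absorbed (1−a)S·πr² = emitted σ·4πr²·T⁴, so T⁴ = (1−a)S/(4σ).
T⁴ = 1.00·506.2/(4·5.67×10⁻⁸) = 2.232×10⁹ K⁴.

T ≈ 217 K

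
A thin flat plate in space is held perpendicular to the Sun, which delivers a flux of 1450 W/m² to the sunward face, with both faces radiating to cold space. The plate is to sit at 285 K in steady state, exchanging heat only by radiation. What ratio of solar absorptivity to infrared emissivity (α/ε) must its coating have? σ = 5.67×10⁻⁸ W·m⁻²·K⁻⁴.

α/ε ≈ 0.516

Balance: αS·A = εσ·2A·T⁴ ⇒ α/ε = 2σT⁴/S.
α/ε = 2·5.67×10⁻⁸·(285)⁴/1450 = 2·5.67×10⁻⁸·6.598×10⁹/1450.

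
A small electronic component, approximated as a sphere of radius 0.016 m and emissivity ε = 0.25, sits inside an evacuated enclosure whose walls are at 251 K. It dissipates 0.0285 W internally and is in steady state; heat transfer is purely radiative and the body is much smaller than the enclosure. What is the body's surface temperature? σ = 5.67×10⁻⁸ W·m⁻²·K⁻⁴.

T ≈ 260 K

For a small grey body in a large enclosure, net radiated power = εσA(T⁴ − T_w⁴).
Steady state: P = εσA(T⁴ − T_w⁴) with A = 4πr² = 0.003217 m².
T⁴ = P/(εσA) + T_w⁴ = 0.0285/(0.25·5.67×10⁻⁸·0.003217) + (251)⁴
    = 6.250×10⁸ + 3.969×10⁹ = 4.594×10⁹ K⁴.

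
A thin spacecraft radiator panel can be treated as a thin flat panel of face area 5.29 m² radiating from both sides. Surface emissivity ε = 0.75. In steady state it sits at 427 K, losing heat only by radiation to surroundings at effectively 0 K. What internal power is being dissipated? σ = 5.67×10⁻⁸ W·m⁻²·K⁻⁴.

P ≈ 15000 W

Steady state: P = εσA T⁴.
A = 2·5.29 = 10.58 m²; T⁴ = (427)⁴ = 3.324×10¹⁰ K⁴.
P = 0.75 × 5.67×10⁻⁸ × 10.58 × 3.324×10¹⁰.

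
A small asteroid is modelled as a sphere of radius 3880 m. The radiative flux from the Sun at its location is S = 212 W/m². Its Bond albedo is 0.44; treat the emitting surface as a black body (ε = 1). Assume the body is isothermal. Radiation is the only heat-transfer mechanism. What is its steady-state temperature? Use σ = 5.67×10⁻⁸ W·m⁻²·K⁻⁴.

At equilibrium, absorbed power = emitted power.
Absorbing cross-section = πr² = 4.729×10⁷ m²; emitting surface = 4πr² = 1.892×10⁸ m² (ratio 4).
(1−a)S·A_cross = εσ·A_surf·T⁴  ⇒  T⁴ = (1−a)S/(4σ).
T⁴ = 0.560·212/(4·5.67×10⁻⁸) = 5.235×10⁸ K⁴.
T = (5.235×10⁸)^(1/4).

T ≈ 151 K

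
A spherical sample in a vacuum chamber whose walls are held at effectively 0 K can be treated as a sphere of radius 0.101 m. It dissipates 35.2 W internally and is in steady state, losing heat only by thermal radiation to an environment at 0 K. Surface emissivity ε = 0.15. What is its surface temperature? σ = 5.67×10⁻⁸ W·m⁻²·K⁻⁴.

Steady state: internal power = radiated power, P = εσA T⁴.
Radiating area A = 4πr² = 0.1282 m².
T⁴ = P/(εσA) = 35.2/(0.15·5.67×10⁻⁸·0.1282) = 3.229×10¹⁰ K⁴.
T = (3.229×10¹⁰)^(1/4).

T ≈ 424 K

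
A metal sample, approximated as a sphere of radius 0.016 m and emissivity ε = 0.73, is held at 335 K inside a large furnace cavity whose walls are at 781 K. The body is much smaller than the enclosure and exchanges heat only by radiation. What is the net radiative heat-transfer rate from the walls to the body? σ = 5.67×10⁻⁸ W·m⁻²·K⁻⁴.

P_net ≈ 47.9 W

For a small grey body in a large enclosure: P_net = εσA(T_body⁴ − T_wall⁴).
A = 4πr² = 0.003217 m²; T_body⁴ − T_wall⁴ = 1.259×10¹⁰ − 3.721×10¹¹ = -3.595×10¹¹ K⁴.
|P_net| = 0.73·5.67×10⁻⁸·0.003217·3.595×10¹¹.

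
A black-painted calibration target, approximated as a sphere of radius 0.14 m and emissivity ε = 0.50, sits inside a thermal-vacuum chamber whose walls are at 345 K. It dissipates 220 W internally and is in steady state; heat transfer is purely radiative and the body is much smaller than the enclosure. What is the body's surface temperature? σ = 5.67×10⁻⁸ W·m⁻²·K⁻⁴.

T ≈ 462 K

For a small grey body in a large enclosure, net radiated power = εσA(T⁴ − T_w⁴).
Steady state: P = εσA(T⁴ − T_w⁴) with A = 4πr² = 0.2463 m².
T⁴ = P/(εσA) + T_w⁴ = 220/(0.50·5.67×10⁻⁸·0.2463) + (345)⁴
    = 3.151×10¹⁰ + 1.417×10¹⁰ = 4.567×10¹⁰ K⁴.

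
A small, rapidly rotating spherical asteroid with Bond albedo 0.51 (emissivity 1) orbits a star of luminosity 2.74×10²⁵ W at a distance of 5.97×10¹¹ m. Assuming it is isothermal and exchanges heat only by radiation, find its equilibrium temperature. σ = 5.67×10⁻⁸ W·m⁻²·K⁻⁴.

First find the stellar flux at distance d: S = L/(4πd²) = 2.74×10²⁵/(4π·(5.97×10¹¹)²) = 6.118 W/m².
For an isothermal sphere, absorbed (1−a)S·πr² = emitted σ·4πr²·T⁴, so T⁴ = (1−a)S/(4σ).
T⁴ = 0.490·6.118/(4·5.67×10⁻⁸) = 1.322×10⁷ K⁴.

T ≈ 60.3 K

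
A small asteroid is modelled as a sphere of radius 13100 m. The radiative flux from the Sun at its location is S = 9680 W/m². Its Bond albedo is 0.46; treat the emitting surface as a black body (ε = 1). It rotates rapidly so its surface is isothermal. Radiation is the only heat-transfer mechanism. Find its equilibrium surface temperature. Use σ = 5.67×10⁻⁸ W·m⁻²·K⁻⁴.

At equilibrium, absorbed power = emitted power.
Absorbing cross-section = πr² = 5.391×10⁸ m²; emitting surface = 4πr² = 2.157×10⁹ m² (ratio 4).
(1−a)S·A_cross = εσ·A_surf·T⁴  ⇒  T⁴ = (1−a)S/(4σ).
T⁴ = 0.540·9680/(4·5.67×10⁻⁸) = 2.305×10¹⁰ K⁴.
T = (2.305×10¹⁰)^(1/4).

T ≈ 390 K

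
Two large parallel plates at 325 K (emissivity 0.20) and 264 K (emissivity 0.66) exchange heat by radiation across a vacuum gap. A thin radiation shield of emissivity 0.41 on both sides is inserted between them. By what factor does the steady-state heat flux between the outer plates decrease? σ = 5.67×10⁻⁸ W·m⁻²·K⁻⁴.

factor ≈ 1.70

Without shield: q₀ = σΔ(T⁴)/(1/ε₁+1/ε₂−1) with denominator 5.515.
With shield the two gaps are in series; the resistances add: (1/ε₁+1/ε_s−1)+(1/ε_s+1/ε₂−1) = 6.439+2.954 = 9.393.
Heat-flux ratio q₀/q = 9.393/5.515.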